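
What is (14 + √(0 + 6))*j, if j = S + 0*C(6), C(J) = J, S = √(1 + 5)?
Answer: 6 + 14*√6 ≈ 40.293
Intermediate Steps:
S = √6 ≈ 2.4495
j = √6 (j = √6 + 0*6 = √6 + 0 = √6 ≈ 2.4495)
(14 + √(0 + 6))*j = (14 + √(0 + 6))*√6 = (14 + √6)*√6 = √6*(14 + √6)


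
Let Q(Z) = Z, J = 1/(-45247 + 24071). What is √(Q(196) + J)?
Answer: √21972720530/10588 ≈ 14.000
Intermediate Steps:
J = -1/21176 (J = 1/(-21176) = -1/21176 ≈ -4.7223e-5)
√(Q(196) + J) = √(196 - 1/21176) = √(4150495/21176) = √21972720530/10588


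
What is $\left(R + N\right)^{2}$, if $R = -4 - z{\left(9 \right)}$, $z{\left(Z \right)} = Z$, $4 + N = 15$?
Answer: $4$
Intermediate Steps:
$N = 11$ ($N = -4 + 15 = 11$)
$R = -13$ ($R = -4 - 9 = -13$)
$\left(R + N\right)^{2} = \left(-13 + 11\right)^{2} = \left(-2\right)^{2} = 4$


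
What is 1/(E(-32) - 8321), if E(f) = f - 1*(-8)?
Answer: -1/8345 ≈ -0.00011983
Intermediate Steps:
E(f) = 8 + f (E(f) = f + 8 = 8 + f)
1/(E(-32) - 8321) = 1/((8 - 32) - 8321) = 1/(-24 - 8321) = 1/(-8345) = -1/8345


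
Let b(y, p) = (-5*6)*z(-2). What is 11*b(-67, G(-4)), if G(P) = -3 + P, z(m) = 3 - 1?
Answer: -660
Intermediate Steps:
z(m) = 2
b(y, p) = -60 (b(y, p) = -5*6*2 = -30*2 = -60)
11*b(-67, G(-4)) = 11*(-60) = -660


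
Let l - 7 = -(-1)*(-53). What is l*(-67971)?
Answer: 3126666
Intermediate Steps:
l = -46 (l = 7 - (-1)*(-53) = 7 - 1*53 = 7 - 53 = -46)
l*(-67971) = -46*(-67971) = 3126666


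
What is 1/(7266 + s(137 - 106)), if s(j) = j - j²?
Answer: 1/6336 ≈ 0.00015783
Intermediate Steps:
1/(7266 + s(137 - 106)) = 1/(7266 + (137 - 106)*(1 - (137 - 106))) = 1/(7266 + 31*(1 - 1*31)) = 1/(7266 + 31*(1 - 31)) = 1/(7266 + 31*(-30)) = 1/(7266 - 930) = 1/6336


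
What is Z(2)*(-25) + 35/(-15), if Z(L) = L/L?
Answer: -82/3 ≈ -27.333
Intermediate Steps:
Z(L) = 1
Z(2)*(-25) + 35/(-15) = 1*(-25) + 35/(-15) = -25 + 35*(-1/15) = -25 - 7/3 = -82/3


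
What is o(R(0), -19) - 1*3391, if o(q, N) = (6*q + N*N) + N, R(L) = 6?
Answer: -3013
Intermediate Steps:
o(q, N) = N + N² + 6*q (o(q, N) = (6*q + N²) + N = (N² + 6*q) + N = N + N² + 6*q)
o(R(0), -19) - 1*3391 = (-19 + (-19)² + 6*6) - 1*3391 = (-19 + 361 + 36) - 3391 = 378 - 3391 = -3013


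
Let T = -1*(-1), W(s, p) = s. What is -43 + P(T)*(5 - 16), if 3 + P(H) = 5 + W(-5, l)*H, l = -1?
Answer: -10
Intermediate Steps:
T = 1
P(H) = 2 - 5*H (P(H) = -3 + (5 - 5*H) = 2 - 5*H)
-43 + P(T)*(5 - 16) = -43 + (2 - 5*1)*(5 - 16) = -43 + (2 - 5)*(-11) = -43 - 3*(-11) = -43 + 33 = -10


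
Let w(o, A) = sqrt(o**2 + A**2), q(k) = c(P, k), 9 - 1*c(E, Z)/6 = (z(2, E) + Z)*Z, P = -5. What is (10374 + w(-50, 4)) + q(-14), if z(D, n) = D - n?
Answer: 9840 + 2*sqrt(629) ≈ 9890.2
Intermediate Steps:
c(E, Z) = 54 - 6*Z*(2 + Z - E) (c(E, Z) = 54 - 6*((2 - E) + Z)*Z = 54 - 6*(2 + Z - E)*Z = 54 - 6*Z*(2 + Z - E))
q(k) = 54 - 42*k - 6*k**2 (q(k) = 54 - 6*k**2 + 6*k*(-2 - 5) = 54 - 6*k**2 + 6*k*(-7) = 54 - 6*k**2 - 42*k = 54 - 42*k - 6*k**2)
w(o, A) = sqrt(A**2 + o**2)
(10374 + w(-50, 4)) + q(-14) = (10374 + sqrt(4**2 + (-50)**2)) + (54 - 42*(-14) - 6*(-14)**2) = (10374 + sqrt(16 + 2500)) + (54 + 588 - 6*196) = (10374 + sqrt(2516)) + (54 + 588 - 1176) = (10374 + 2*sqrt(629)) - 534 = 9840 + 2*sqrt(629)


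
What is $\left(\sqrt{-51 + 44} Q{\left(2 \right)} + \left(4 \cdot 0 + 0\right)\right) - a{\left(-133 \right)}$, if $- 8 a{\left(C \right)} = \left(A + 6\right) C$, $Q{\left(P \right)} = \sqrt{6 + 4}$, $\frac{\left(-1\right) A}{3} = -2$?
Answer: $- \frac{399}{2} + i \sqrt{70} \approx -199.5 + 8.3666 i$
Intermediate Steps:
$A = 6$ ($A = \left(-3\right) \left(-2\right) = 6$)
$Q{\left(P \right)} = \sqrt{10}$
$a{\left(C \right)} = - \frac{3 C}{2}$ ($a{\left(C \right)} = - \frac{\left(6 + 6\right) C}{8} = - \frac{12 C}{8} = - \frac{3 C}{2}$)
$\left(\sqrt{-51 + 44} Q{\left(2 \right)} + \left(4 \cdot 0 + 0\right)\right) - a{\left(-133 \right)} = \left(\sqrt{-51 + 44} \sqrt{10} + \left(4 \cdot 0 + 0\right)\right) - \left(- \frac{3}{2}\right) \left(-133\right) = \left(\sqrt{-7} \sqrt{10} + \left(0 + 0\right)\right) - \frac{399}{2} = \left(i \sqrt{7} \sqrt{10} + 0\right) - \frac{399}{2} = \left(i \sqrt{70} + 0\right) - \frac{399}{2} = i \sqrt{70} - \frac{399}{2} = - \frac{399}{2} + i \sqrt{70}$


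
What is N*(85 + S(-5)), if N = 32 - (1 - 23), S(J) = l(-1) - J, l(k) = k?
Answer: 4806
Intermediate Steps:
S(J) = -1 - J
N = 54 (N = 32 - 1*(-22) = 32 + 22 = 54)
N*(85 + S(-5)) = 54*(85 + (-1 - 1*(-5))) = 54*(85 + (-1 + 5)) = 54*(85 + 4) = 54*89 = 4806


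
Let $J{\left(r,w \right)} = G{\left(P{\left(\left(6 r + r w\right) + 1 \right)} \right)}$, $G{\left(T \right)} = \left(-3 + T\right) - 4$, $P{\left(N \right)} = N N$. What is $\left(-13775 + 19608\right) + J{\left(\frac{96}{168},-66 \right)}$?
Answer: $\frac{339763}{49} \approx 6933.9$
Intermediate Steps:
$P{\left(N \right)} = N^{2}$
$G{\left(T \right)} = -7 + T$
$J{\left(r,w \right)} = -7 + \left(1 + 6 r + r w\right)^{2}$ ($J{\left(r,w \right)} = -7 + \left(\left(6 r + r w\right) + 1\right)^{2} = -7 + \left(1 + 6 r + r w\right)^{2}$)
$\left(-13775 + 19608\right) + J{\left(\frac{96}{168},-66 \right)} = \left(-13775 + 19608\right) - \left(7 - \left(1 + 6 \cdot \frac{96}{168} + \frac{96}{168} \left(-66\right)\right)^{2}\right) = 5833 - \left(7 - \left(1 + 6 \cdot 96 \cdot \frac{1}{168} + 96 \cdot \frac{1}{168} \left(-66\right)\right)^{2}\right) = 5833 - \left(7 - \left(1 + 6 \cdot \frac{4}{7} + \frac{4}{7} \left(-66\right)\right)^{2}\right) = 5833 - \left(7 - \left(1 + \frac{24}{7} - \frac{264}{7}\right)^{2}\right) = 5833 - \left(7 - \left(- \frac{233}{7}\right)^{2}\right) = 5833 + \left(-7 + \frac{54289}{49}\right) = 5833 + \frac{53946}{49} = \frac{339763}{49}$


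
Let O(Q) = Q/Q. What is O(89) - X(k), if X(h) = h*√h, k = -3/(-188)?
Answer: 1 - 3*√141/17672 ≈ 0.99798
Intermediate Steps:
k = 3/188 (k = -3*(-1/188) = 3/188 ≈ 0.015957)
O(Q) = 1
X(h) = h^(3/2)
O(89) - X(k) = 1 - (3/188)^(3/2) = 1 - 3*√141/17672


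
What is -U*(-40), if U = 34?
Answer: 1360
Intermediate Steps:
-U*(-40) = -1*34*(-40) = -34*(-40) = 1360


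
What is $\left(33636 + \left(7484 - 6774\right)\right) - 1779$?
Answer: $32567$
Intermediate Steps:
$\left(33636 + \left(7484 - 6774\right)\right) - 1779 = \left(33636 + 710\right) - 1779 = 34346 - 1779 = 32567$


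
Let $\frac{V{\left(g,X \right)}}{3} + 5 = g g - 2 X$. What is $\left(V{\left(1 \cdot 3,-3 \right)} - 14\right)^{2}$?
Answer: $256$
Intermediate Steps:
$V{\left(g,X \right)} = -15 - 6 X + 3 g^{2}$ ($V{\left(g,X \right)} = -15 + 3 \left(g g - 2 X\right) = -15 + 3 \left(g^{2} - 2 X\right) = -15 - \left(- 3 g^{2} + 6 X\right) = -15 - 6 X + 3 g^{2}$)
$\left(V{\left(1 \cdot 3,-3 \right)} - 14\right)^{2} = \left(\left(-15 - -18 + 3 \left(1 \cdot 3\right)^{2}\right) - 14\right)^{2} = \left(\left(-15 + 18 + 3 \cdot 3^{2}\right) - 14\right)^{2} = \left(\left(-15 + 18 + 3 \cdot 9\right) - 14\right)^{2} = \left(\left(-15 + 18 + 27\right) - 14\right)^{2} = \left(30 - 14\right)^{2} = 16^{2} = 256$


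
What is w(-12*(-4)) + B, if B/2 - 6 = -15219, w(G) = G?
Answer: -30378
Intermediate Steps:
B = -30426 (B = 12 + 2*(-15219) = 12 - 30438 = -30426)
w(-12*(-4)) + B = -12*(-4) - 30426 = -3*(-16) - 30426 = 48 - 30426 = -30378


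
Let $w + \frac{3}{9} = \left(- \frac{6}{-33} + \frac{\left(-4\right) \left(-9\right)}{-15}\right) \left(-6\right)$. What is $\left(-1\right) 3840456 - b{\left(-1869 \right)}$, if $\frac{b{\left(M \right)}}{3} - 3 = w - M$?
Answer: $- \frac{211536101}{55} \approx -3.8461 \cdot 10^{6}$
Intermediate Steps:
$w = \frac{2141}{165}$ ($w = - \frac{1}{3} + \left(- \frac{6}{-33} + \frac{\left(-4\right) \left(-9\right)}{-15}\right) \left(-6\right) = - \frac{1}{3} + \left(\left(-6\right) \left(- \frac{1}{33}\right) + 36 \left(- \frac{1}{15}\right)\right) \left(-6\right) = - \frac{1}{3} + \left(\frac{2}{11} - \frac{12}{5}\right) \left(-6\right) = - \frac{1}{3} - - \frac{732}{55} = - \frac{1}{3} + \frac{732}{55} = \frac{2141}{165} \approx 12.976$)
$b{\left(M \right)} = \frac{2636}{55} - 3 M$ ($b{\left(M \right)} = 9 + 3 \left(\frac{2141}{165} - M\right) = 9 - \left(- \frac{2141}{55} + 3 M\right) = \frac{2636}{55} - 3 M$)
$\left(-1\right) 3840456 - b{\left(-1869 \right)} = \left(-1\right) 3840456 - \left(\frac{2636}{55} - -5607\right) = -3840456 - \left(\frac{2636}{55} + 5607\right) = -3840456 - \frac{311021}{55} = - \frac{211536101}{55}$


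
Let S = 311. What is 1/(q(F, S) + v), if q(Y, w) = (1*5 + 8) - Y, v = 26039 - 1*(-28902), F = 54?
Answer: 1/54900 ≈ 1.8215e-5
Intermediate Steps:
v = 54941 (v = 26039 + 28902 = 54941)
q(Y, w) = 13 - Y (q(Y, w) = (5 + 8) - Y = 13 - Y)
1/(q(F, S) + v) = 1/((13 - 1*54) + 54941) = 1/((13 - 54) + 54941) = 1/(-41 + 54941) = 1/54900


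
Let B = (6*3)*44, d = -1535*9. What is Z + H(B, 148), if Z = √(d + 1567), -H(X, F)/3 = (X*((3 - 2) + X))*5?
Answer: -9420840 + 2*I*√3062 ≈ -9.4208e+6 + 110.67*I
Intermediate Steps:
d = -13815
B = 792 (B = 18*44 = 792)
H(X, F) = -15*X*(1 + X) (H(X, F) = -3*X*((3 - 2) + X)*5 = -3*X*(1 + X)*5 = -15*X*(1 + X))
Z = 2*I*√3062 (Z = √(-13815 + 1567) = √(-12248) = 2*I*√3062 ≈ 110.67*I)
Z + H(B, 148) = 2*I*√3062 - 15*792*(1 + 792) = 2*I*√3062 - 15*792*793 = 2*I*√3062 - 9420840 = -9420840 + 2*I*√3062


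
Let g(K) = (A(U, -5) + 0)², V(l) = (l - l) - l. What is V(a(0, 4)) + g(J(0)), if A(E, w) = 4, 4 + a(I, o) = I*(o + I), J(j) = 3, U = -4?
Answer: 20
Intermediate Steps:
a(I, o) = -4 + I*(I + o) (a(I, o) = -4 + I*(o + I) = -4 + I*(I + o))
V(l) = -l (V(l) = 0 - l = -l)
g(K) = 16 (g(K) = (4 + 0)² = 4² = 16)
V(a(0, 4)) + g(J(0)) = -(-4 + 0² + 0*4) + 16 = -(-4 + 0 + 0) + 16 = -1*(-4) + 16 = 4 + 16 = 20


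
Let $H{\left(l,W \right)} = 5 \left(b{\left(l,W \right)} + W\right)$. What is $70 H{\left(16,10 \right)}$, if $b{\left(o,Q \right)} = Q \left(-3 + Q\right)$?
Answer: $28000$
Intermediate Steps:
$H{\left(l,W \right)} = 5 W + 5 W \left(-3 + W\right)$ ($H{\left(l,W \right)} = 5 \left(W \left(-3 + W\right) + W\right) = 5 \left(W + W \left(-3 + W\right)\right) = 5 W + 5 W \left(-3 + W\right)$)
$70 H{\left(16,10 \right)} = 70 \cdot 5 \cdot 10 \left(-2 + 10\right) = 70 \cdot 5 \cdot 10 \cdot 8 = 70 \cdot 400 = 28000$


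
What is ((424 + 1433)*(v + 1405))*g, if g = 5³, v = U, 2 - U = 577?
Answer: 192663750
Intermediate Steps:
U = -575 (U = 2 - 1*577 = 2 - 577 = -575)
v = -575
g = 125
((424 + 1433)*(v + 1405))*g = ((424 + 1433)*(-575 + 1405))*125 = (1857*830)*125 = 1541310*125 = 192663750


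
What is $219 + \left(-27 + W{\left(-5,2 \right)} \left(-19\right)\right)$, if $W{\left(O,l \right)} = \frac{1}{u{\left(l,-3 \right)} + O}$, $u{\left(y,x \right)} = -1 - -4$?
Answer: $\frac{403}{2} \approx 201.5$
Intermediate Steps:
$u{\left(y,x \right)} = 3$ ($u{\left(y,x \right)} = -1 + 4 = 3$)
$W{\left(O,l \right)} = \frac{1}{3 + O}$
$219 + \left(-27 + W{\left(-5,2 \right)} \left(-19\right)\right) = 219 - \left(27 - \frac{1}{3 - 5} \left(-19\right)\right) = 219 - \left(27 - \frac{1}{-2} \left(-19\right)\right) = 219 - \frac{35}{2} = \frac{403}{2}$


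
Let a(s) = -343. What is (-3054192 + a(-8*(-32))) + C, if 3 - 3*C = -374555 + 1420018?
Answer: -10209065/3 ≈ -3.4030e+6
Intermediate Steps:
C = -1045460/3 (C = 1 - (-374555 + 1420018)/3 = 1 - ⅓*1045463 = 1 - 1045463/3 = -1045460/3 ≈ -3.4849e+5)
(-3054192 + a(-8*(-32))) + C = (-3054192 - 343) - 1045460/3 = -3054535 - 1045460/3 = -10209065/3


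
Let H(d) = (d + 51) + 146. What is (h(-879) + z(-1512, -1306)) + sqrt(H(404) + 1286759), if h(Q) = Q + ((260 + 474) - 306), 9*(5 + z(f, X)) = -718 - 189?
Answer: -5011/9 + 24*sqrt(2235) ≈ 577.84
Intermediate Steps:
z(f, X) = -952/9 (z(f, X) = -5 + (-718 - 189)/9 = -5 + (1/9)*(-907) = -5 - 907/9 = -952/9)
h(Q) = 428 + Q (h(Q) = Q + (734 - 306) = Q + 428 = 428 + Q)
H(d) = 197 + d (H(d) = (51 + d) + 146 = 197 + d)
(h(-879) + z(-1512, -1306)) + sqrt(H(404) + 1286759) = ((428 - 879) - 952/9) + sqrt((197 + 404) + 1286759) = (-451 - 952/9) + sqrt(601 + 1286759) = -5011/9 + sqrt(1287360) = -5011/9 + 24*sqrt(2235)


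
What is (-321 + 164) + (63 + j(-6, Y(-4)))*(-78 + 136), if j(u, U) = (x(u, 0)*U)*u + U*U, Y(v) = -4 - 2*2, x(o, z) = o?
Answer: -9495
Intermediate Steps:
Y(v) = -8 (Y(v) = -4 - 4 = -8)
j(u, U) = U² + U*u² (j(u, U) = (u*U)*u + U*U = (U*u)*u + U² = U*u² + U² = U² + U*u²)
(-321 + 164) + (63 + j(-6, Y(-4)))*(-78 + 136) = (-321 + 164) + (63 - 8*(-8 + (-6)²))*(-78 + 136) = -157 + (63 - 8*(-8 + 36))*58 = -157 + (63 - 8*28)*58 = -157 + (63 - 224)*58 = -157 - 161*58 = -157 - 9338 = -9495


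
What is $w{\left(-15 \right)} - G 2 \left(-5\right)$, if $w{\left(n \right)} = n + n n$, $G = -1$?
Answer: $200$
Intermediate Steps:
$w{\left(n \right)} = n + n^{2}$
$w{\left(-15 \right)} - G 2 \left(-5\right) = - 15 \left(1 - 15\right) - \left(-1\right) 2 \left(-5\right) = \left(-15\right) \left(-14\right) - \left(-2\right) \left(-5\right) = 210 - 10 = 200$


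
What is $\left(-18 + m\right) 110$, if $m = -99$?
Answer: $-12870$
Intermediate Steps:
$\left(-18 + m\right) 110 = \left(-18 - 99\right) 110 = \left(-117\right) 110 = -12870$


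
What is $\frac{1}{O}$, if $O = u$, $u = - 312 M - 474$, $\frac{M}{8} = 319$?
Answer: $- \frac{1}{796698} \approx -1.2552 \cdot 10^{-6}$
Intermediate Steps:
$M = 2552$ ($M = 8 \cdot 319 = 2552$)
$u = -796698$ ($u = \left(-312\right) 2552 - 474 = -796224 - 474 = -796698$)
$O = -796698$
$\frac{1}{O} = \frac{1}{-796698} = - \frac{1}{796698}$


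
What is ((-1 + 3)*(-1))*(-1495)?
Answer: 2990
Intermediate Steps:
((-1 + 3)*(-1))*(-1495) = (2*(-1))*(-1495) = -2*(-1495) = 2990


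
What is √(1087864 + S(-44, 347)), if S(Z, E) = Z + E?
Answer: √1088167 ≈ 1043.2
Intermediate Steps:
S(Z, E) = E + Z
√(1087864 + S(-44, 347)) = √(1087864 + (347 - 44)) = √(1087864 + 303) = √1088167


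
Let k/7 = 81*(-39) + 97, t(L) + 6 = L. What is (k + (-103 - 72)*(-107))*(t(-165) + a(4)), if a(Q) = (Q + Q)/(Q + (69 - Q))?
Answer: 10647273/23 ≈ 4.6293e+5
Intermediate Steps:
t(L) = -6 + L
k = -21434 (k = 7*(81*(-39) + 97) = 7*(-3159 + 97) = 7*(-3062) = -21434)
a(Q) = 2*Q/69 (a(Q) = (2*Q)/69 = (2*Q)*(1/69) = 2*Q/69)
(k + (-103 - 72)*(-107))*(t(-165) + a(4)) = (-21434 + (-103 - 72)*(-107))*((-6 - 165) + (2/69)*4) = (-21434 - 175*(-107))*(-171 + 8/69) = (-21434 + 18725)*(-11791/69) = -2709*(-11791/69) = 10647273/23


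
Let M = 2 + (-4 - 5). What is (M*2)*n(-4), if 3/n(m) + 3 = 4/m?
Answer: 21/2 ≈ 10.500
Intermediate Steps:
n(m) = 3/(-3 + 4/m)
M = -7 (M = 2 - 9 = -7)
(M*2)*n(-4) = (-7*2)*(-3*(-4)/(-4 + 3*(-4))) = -(-42)*(-4)/(-4 - 12) = -(-42)*(-4)/(-16) = -(-42)*(-4)*(-1)/16 = -14*(-¾) = 21/2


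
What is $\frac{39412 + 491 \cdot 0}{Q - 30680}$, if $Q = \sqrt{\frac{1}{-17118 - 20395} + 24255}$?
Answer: $- \frac{22679612541040}{17654333266693} - \frac{19706 \sqrt{34132246436582}}{17654333266693} \approx -1.2912$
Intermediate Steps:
$Q = \frac{\sqrt{34132246436582}}{37513}$ ($Q = \sqrt{\frac{1}{-37513} + 24255} = \sqrt{- \frac{1}{37513} + 24255} = \sqrt{\frac{909877814}{37513}} = \frac{\sqrt{34132246436582}}{37513} \approx 155.74$)
$\frac{39412 + 491 \cdot 0}{Q - 30680} = \frac{39412 + 491 \cdot 0}{\frac{\sqrt{34132246436582}}{37513} - 30680} = \frac{39412 + 0}{-30680 + \frac{\sqrt{34132246436582}}{37513}} = \frac{39412}{-30680 + \frac{\sqrt{34132246436582}}{37513}}$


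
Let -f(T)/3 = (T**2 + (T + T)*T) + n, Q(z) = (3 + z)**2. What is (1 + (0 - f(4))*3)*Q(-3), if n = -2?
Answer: 0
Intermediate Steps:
f(T) = 6 - 9*T**2 (f(T) = -3*((T**2 + (T + T)*T) - 2) = -3*((T**2 + (2*T)*T) - 2) = -3*((T**2 + 2*T**2) - 2) = -3*(3*T**2 - 2) = -3*(-2 + 3*T**2) = 6 - 9*T**2)
(1 + (0 - f(4))*3)*Q(-3) = (1 + (0 - (6 - 9*4**2))*3)*(3 - 3)**2 = (1 + (0 - (6 - 9*16))*3)*0**2 = (1 + (0 - (6 - 144))*3)*0 = (1 + (0 - 1*(-138))*3)*0 = (1 + (0 + 138)*3)*0 = (1 + 138*3)*0 = (1 + 414)*0 = 415*0 = 0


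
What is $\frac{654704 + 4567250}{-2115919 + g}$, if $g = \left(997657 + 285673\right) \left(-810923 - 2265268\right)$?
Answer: $- \frac{5221954}{3947770311949} \approx -1.3228 \cdot 10^{-6}$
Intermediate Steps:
$g = -3947768196030$ ($g = 1283330 \left(-3076191\right) = -3947768196030$)
$\frac{654704 + 4567250}{-2115919 + g} = \frac{654704 + 4567250}{-2115919 - 3947768196030} = \frac{5221954}{-3947770311949} = 5221954 \left(- \frac{1}{3947770311949}\right) = - \frac{5221954}{3947770311949}$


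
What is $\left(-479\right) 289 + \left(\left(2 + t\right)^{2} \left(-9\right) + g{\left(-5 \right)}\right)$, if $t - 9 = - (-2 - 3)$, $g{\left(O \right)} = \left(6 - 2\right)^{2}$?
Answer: $-140719$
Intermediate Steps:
$g{\left(O \right)} = 16$ ($g{\left(O \right)} = 4^{2} = 16$)
$t = 14$ ($t = 9 - \left(-2 - 3\right) = 9 - -5 = 9 + 5 = 14$)
$\left(-479\right) 289 + \left(\left(2 + t\right)^{2} \left(-9\right) + g{\left(-5 \right)}\right) = \left(-479\right) 289 + \left(\left(2 + 14\right)^{2} \left(-9\right) + 16\right) = -138431 + \left(16^{2} \left(-9\right) + 16\right) = -138431 + \left(256 \left(-9\right) + 16\right) = -138431 + \left(-2304 + 16\right) = -138431 - 2288 = -140719$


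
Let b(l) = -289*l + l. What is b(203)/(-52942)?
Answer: 29232/26471 ≈ 1.1043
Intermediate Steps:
b(l) = -288*l
b(203)/(-52942) = -288*203/(-52942) = -58464*(-1/52942) = 29232/26471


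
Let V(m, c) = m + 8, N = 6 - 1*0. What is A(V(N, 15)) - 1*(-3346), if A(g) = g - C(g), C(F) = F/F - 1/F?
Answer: 47027/14 ≈ 3359.1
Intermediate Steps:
N = 6 (N = 6 + 0 = 6)
V(m, c) = 8 + m
C(F) = 1 - 1/F
A(g) = g - (-1 + g)/g
A(V(N, 15)) - 1*(-3346) = (-1 + (8 + 6) + 1/(8 + 6)) - 1*(-3346) = (-1 + 14 + 1/14) + 3346 = 183/14 + 3346 = 47027/14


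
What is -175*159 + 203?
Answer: -27622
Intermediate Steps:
-175*159 + 203 = -27825 + 203 = -27622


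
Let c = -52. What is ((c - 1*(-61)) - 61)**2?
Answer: 2704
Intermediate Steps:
((c - 1*(-61)) - 61)**2 = ((-52 - 1*(-61)) - 61)**2 = ((-52 + 61) - 61)**2 = (9 - 61)**2 = (-52)**2 = 2704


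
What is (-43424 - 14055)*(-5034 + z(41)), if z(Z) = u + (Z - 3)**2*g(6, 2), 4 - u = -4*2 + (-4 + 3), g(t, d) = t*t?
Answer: -2699386277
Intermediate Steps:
g(t, d) = t**2
u = 13 (u = 4 - (-4*2 + (-4 + 3)) = 4 - (-8 - 1) = 4 - 1*(-9) = 4 + 9 = 13)
z(Z) = 13 + 36*(-3 + Z)**2 (z(Z) = 13 + (Z - 3)**2*6**2 = 13 + (-3 + Z)**2*36 = 13 + 36*(-3 + Z)**2)
(-43424 - 14055)*(-5034 + z(41)) = (-43424 - 14055)*(-5034 + (13 + 36*(-3 + 41)**2)) = -57479*(-5034 + (13 + 36*38**2)) = -57479*(-5034 + (13 + 36*1444)) = -57479*(-5034 + (13 + 51984)) = -57479*(-5034 + 51997) = -57479*46963 = -2699386277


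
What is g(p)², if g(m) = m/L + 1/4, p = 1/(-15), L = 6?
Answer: 1849/32400 ≈ 0.057068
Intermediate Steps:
p = -1/15 ≈ -0.066667
g(m) = ¼ + m/6 (g(m) = m/6 + 1/4 = m*(⅙) + 1*(¼) = m/6 + ¼ = ¼ + m/6)
g(p)² = (¼ + (⅙)*(-1/15))² = (¼ - 1/90)² = (43/180)² = 1849/32400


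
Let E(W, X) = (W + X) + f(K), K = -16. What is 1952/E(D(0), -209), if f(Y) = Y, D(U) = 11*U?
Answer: -1952/225 ≈ -8.6756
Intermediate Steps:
E(W, X) = -16 + W + X (E(W, X) = (W + X) - 16 = -16 + W + X)
1952/E(D(0), -209) = 1952/(-16 + 11*0 - 209) = 1952/(-16 + 0 - 209) = 1952/(-225) = 1952*(-1/225) = -1952/225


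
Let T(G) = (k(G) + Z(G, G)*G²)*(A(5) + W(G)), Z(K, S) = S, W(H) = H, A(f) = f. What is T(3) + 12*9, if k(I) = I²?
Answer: 396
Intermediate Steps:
T(G) = (5 + G)*(G² + G³) (T(G) = (G² + G*G²)*(5 + G) = (G² + G³)*(5 + G) = (5 + G)*(G² + G³))
T(3) + 12*9 = 3²*(5 + 3² + 6*3) + 12*9 = 9*(5 + 9 + 18) + 108 = 9*32 + 108 = 288 + 108 = 396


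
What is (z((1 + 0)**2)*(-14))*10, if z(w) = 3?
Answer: -420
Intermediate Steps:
(z((1 + 0)**2)*(-14))*10 = (3*(-14))*10 = -42*10 = -420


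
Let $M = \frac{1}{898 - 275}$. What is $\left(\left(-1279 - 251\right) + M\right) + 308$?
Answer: $- \frac{761305}{623} \approx -1222.0$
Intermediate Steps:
$M = \frac{1}{623} \approx 0.0016051$
$\left(\left(-1279 - 251\right) + M\right) + 308 = \left(\left(-1279 - 251\right) + \frac{1}{623}\right) + 308 = \left(-1530 + \frac{1}{623}\right) + 308 = - \frac{953189}{623} + 308 = - \frac{761305}{623}$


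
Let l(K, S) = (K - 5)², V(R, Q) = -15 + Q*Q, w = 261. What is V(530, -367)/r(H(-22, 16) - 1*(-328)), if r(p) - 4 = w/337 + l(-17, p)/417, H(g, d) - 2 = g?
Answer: 18925602546/834061 ≈ 22691.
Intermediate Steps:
H(g, d) = 2 + g
V(R, Q) = -15 + Q²
l(K, S) = (-5 + K)²
r(p) = 834061/140529 (r(p) = 4 + (261/337 + (-5 - 17)²/417) = 4 + (261*(1/337) + (-22)²*(1/417)) = 4 + (261/337 + 484*(1/417)) = 4 + (261/337 + 484/417) = 4 + 271945/140529 = 834061/140529)
V(530, -367)/r(H(-22, 16) - 1*(-328)) = (-15 + (-367)²)/(834061/140529) = (-15 + 134689)*(140529/834061) = 134674*(140529/834061) = 18925602546/834061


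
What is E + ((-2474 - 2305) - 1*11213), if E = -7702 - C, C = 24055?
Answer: -47749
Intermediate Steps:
E = -31757 (E = -7702 - 1*24055 = -7702 - 24055 = -31757)
E + ((-2474 - 2305) - 1*11213) = -31757 + ((-2474 - 2305) - 1*11213) = -31757 + (-4779 - 11213) = -31757 - 15992 = -47749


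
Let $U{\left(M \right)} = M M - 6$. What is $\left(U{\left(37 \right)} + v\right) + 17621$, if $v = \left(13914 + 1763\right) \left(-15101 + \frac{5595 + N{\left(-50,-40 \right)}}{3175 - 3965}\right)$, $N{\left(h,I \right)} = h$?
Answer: $- \frac{37419049887}{158} \approx -2.3683 \cdot 10^{8}$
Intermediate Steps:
$U{\left(M \right)} = -6 + M^{2}$ ($U{\left(M \right)} = M^{2} - 6 = -6 + M^{2}$)
$v = - \frac{37422049359}{158}$ ($v = \left(13914 + 1763\right) \left(-15101 + \frac{5595 - 50}{3175 - 3965}\right) = 15677 \left(-15101 + \frac{5545}{-790}\right) = 15677 \left(-15101 + 5545 \left(- \frac{1}{790}\right)\right) = 15677 \left(-15101 - \frac{1109}{158}\right) = 15677 \left(- \frac{2387067}{158}\right) = - \frac{37422049359}{158} \approx -2.3685 \cdot 10^{8}$)
$\left(U{\left(37 \right)} + v\right) + 17621 = \left(\left(-6 + 37^{2}\right) - \frac{37422049359}{158}\right) + 17621 = \left(\left(-6 + 1369\right) - \frac{37422049359}{158}\right) + 17621 = \left(1363 - \frac{37422049359}{158}\right) + 17621 = - \frac{37421834005}{158} + 17621 = - \frac{37419049887}{158}$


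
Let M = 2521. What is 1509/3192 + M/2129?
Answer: 3753231/2265256 ≈ 1.6569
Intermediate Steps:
1509/3192 + M/2129 = 1509/3192 + 2521/2129 = 1509*(1/3192) + 2521*(1/2129) = 503/1064 + 2521/2129 = 3753231/2265256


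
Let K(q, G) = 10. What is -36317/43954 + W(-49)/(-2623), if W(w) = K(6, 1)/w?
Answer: -4667275519/5649275758 ≈ -0.82617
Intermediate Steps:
W(w) = 10/w
-36317/43954 + W(-49)/(-2623) = -36317/43954 + (10/(-49))/(-2623) = -36317*1/43954 + (10*(-1/49))*(-1/2623) = -36317/43954 - 10/49*(-1/2623) = -36317/43954 + 10/128527 = -4667275519/5649275758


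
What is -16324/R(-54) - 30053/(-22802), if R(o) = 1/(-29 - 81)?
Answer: 40944213333/22802 ≈ 1.7956e+6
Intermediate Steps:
R(o) = -1/110 (R(o) = 1/(-110) = -1/110)
-16324/R(-54) - 30053/(-22802) = -16324/(-1/110) - 30053/(-22802) = -16324*(-110) - 30053*(-1/22802) = 1795640 + 30053/22802 = 40944213333/22802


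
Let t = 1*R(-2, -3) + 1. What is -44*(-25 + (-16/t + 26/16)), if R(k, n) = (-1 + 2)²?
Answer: 2761/2 ≈ 1380.5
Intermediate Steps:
R(k, n) = 1 (R(k, n) = 1² = 1)
t = 2 (t = 1*1 + 1 = 1 + 1 = 2)
-44*(-25 + (-16/t + 26/16)) = -44*(-25 + (-16/2 + 26/16)) = -44*(-25 + (-16*½ + 26*(1/16))) = -44*(-25 + (-8 + 13/8)) = -44*(-25 - 51/8) = -44*(-251/8) = 2761/2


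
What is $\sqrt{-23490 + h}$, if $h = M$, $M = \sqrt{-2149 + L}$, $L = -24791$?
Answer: $\sqrt{-23490 + 2 i \sqrt{6735}} \approx 0.5355 + 153.27 i$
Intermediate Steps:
$M = 2 i \sqrt{6735}$ ($M = \sqrt{-2149 - 24791} = \sqrt{-26940} = 2 i \sqrt{6735} \approx 164.13 i$)
$h = 2 i \sqrt{6735} \approx 164.13 i$
$\sqrt{-23490 + h} = \sqrt{-23490 + 2 i \sqrt{6735}}$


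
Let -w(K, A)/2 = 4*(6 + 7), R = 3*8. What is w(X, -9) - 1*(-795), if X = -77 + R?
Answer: 691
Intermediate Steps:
R = 24
X = -53 (X = -77 + 24 = -53)
w(K, A) = -104 (w(K, A) = -8*(6 + 7) = -8*13 = -2*52 = -104)
w(X, -9) - 1*(-795) = -104 - 1*(-795) = -104 + 795 = 691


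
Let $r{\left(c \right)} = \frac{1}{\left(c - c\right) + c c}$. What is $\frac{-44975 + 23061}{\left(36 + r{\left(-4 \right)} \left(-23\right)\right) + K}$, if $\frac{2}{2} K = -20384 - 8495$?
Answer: $\frac{350624}{461511} \approx 0.75973$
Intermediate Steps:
$r{\left(c \right)} = \frac{1}{c^{2}}$ ($r{\left(c \right)} = \frac{1}{0 + c^{2}} = \frac{1}{c^{2}}$)
$K = -28879$ ($K = -20384 - 8495 = -28879$)
$\frac{-44975 + 23061}{\left(36 + r{\left(-4 \right)} \left(-23\right)\right) + K} = \frac{-44975 + 23061}{\left(36 + \frac{1}{16} \left(-23\right)\right) - 28879} = - \frac{21914}{\left(36 + \frac{1}{16} \left(-23\right)\right) - 28879} = - \frac{21914}{\left(36 - \frac{23}{16}\right) - 28879} = - \frac{21914}{\frac{553}{16} - 28879} = - \frac{21914}{- \frac{461511}{16}} = \left(-21914\right) \left(- \frac{16}{461511}\right) = \frac{350624}{461511}$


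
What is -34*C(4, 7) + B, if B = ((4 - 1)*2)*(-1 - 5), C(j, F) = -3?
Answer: 66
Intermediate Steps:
B = -36 (B = (3*2)*(-6) = 6*(-6) = -36)
-34*C(4, 7) + B = -34*(-3) - 36 = 102 - 36 = 66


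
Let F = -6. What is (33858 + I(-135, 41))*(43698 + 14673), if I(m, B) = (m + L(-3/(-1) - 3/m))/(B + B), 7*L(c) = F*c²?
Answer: 255229283932481/129150 ≈ 1.9762e+9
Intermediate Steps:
L(c) = -6*c²/7 (L(c) = (-6*c²)/7 = -6*c²/7)
I(m, B) = (m - 6*(3 - 3/m)²/7)/(2*B) (I(m, B) = (m - 6*(-3/(-1) - 3/m)²/7)/(B + B) = (m - 6*(-3*(-1) - 3/m)²/7)/((2*B)) = (m - 6*(3 - 3/m)²/7)*(1/(2*B)) = (m - 6*(3 - 3/m)²/7)/(2*B))
(33858 + I(-135, 41))*(43698 + 14673) = (33858 + (1/14)*(-54*(-1 - 135)² + 7*(-135)³)/(41*(-135)²))*(43698 + 14673) = (33858 + (1/14)*(1/41)*(1/18225)*(-54*(-136)² + 7*(-2460375)))*58371 = (33858 + (1/14)*(1/41)*(1/18225)*(-54*18496 - 17222625))*58371 = (33858 + (1/14)*(1/41)*(1/18225)*(-998784 - 17222625))*58371 = (33858 + (1/14)*(1/41)*(1/18225)*(-18221409))*58371 = (33858 - 674867/387450)*58371 = (13117607233/387450)*58371 = 255229283932481/129150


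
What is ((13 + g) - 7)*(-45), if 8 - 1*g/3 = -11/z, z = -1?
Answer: 135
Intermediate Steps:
g = -9 (g = 24 - (-33)/(-1) = 24 - (-33)*(-1) = 24 - 3*11 = 24 - 33 = -9)
((13 + g) - 7)*(-45) = ((13 - 9) - 7)*(-45) = (4 - 7)*(-45) = -3*(-45) = 135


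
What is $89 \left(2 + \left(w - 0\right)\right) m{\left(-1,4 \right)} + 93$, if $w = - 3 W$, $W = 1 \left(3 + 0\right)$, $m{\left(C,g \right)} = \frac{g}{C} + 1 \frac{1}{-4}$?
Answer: $\frac{10963}{4} \approx 2740.8$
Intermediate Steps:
$m{\left(C,g \right)} = - \frac{1}{4} + \frac{g}{C}$ ($m{\left(C,g \right)} = \frac{g}{C} + 1 \left(- \frac{1}{4}\right) = \frac{g}{C} - \frac{1}{4} = - \frac{1}{4} + \frac{g}{C}$)
$W = 3$ ($W = 1 \cdot 3 = 3$)
$w = -9$ ($w = \left(-3\right) 3 = -9$)
$89 \left(2 + \left(w - 0\right)\right) m{\left(-1,4 \right)} + 93 = 89 \left(2 - 9\right) \frac{4 - - \frac{1}{4}}{-1} + 93 = 89 \left(2 + \left(-9 + 0\right)\right) \left(- (4 + \frac{1}{4})\right) + 93 = 89 \left(2 - 9\right) \left(\left(-1\right) \frac{17}{4}\right) + 93 = 89 \left(\left(-7\right) \left(- \frac{17}{4}\right)\right) + 93 = 89 \cdot \frac{119}{4} + 93 = \frac{10591}{4} + 93 = \frac{10963}{4}$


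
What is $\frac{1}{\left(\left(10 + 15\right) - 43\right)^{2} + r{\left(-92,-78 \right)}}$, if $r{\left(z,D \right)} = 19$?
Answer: $\frac{1}{343} \approx 0.0029155$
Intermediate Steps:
$\frac{1}{\left(\left(10 + 15\right) - 43\right)^{2} + r{\left(-92,-78 \right)}} = \frac{1}{\left(\left(10 + 15\right) - 43\right)^{2} + 19} = \frac{1}{\left(25 - 43\right)^{2} + 19} = \frac{1}{\left(-18\right)^{2} + 19} = \frac{1}{324 + 19} = \frac{1}{343}$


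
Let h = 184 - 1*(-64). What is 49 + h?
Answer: 297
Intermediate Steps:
h = 248 (h = 184 + 64 = 248)
49 + h = 49 + 248 = 297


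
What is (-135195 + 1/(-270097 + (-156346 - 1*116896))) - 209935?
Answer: -187522589071/543339 ≈ -3.4513e+5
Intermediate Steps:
(-135195 + 1/(-270097 + (-156346 - 1*116896))) - 209935 = (-135195 + 1/(-270097 + (-156346 - 116896))) - 209935 = (-135195 + 1/(-270097 - 273242)) - 209935 = (-135195 + 1/(-543339)) - 209935 = (-135195 - 1/543339) - 209935 = -73456716106/543339 - 209935 = -187522589071/543339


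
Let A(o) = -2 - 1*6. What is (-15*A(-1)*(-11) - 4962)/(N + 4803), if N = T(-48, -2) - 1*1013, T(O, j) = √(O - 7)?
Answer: -4761756/2872831 + 6282*I*√55/14364155 ≈ -1.6575 + 0.0032434*I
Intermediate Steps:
A(o) = -8 (A(o) = -2 - 6 = -8)
T(O, j) = √(-7 + O)
N = -1013 + I*√55 (N = √(-7 - 48) - 1*1013 = √(-55) - 1013 = I*√55 - 1013 = -1013 + I*√55 ≈ -1013.0 + 7.4162*I)
(-15*A(-1)*(-11) - 4962)/(N + 4803) = (-15*(-8)*(-11) - 4962)/((-1013 + I*√55) + 4803) = (120*(-11) - 4962)/(3790 + I*√55) = (-1320 - 4962)/(3790 + I*√55) = -6282/(3790 + I*√55)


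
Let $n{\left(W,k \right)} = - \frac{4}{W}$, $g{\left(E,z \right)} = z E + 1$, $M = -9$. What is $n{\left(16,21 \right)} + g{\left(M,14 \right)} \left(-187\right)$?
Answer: $\frac{93499}{4} \approx 23375.0$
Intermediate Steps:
$g{\left(E,z \right)} = 1 + E z$ ($g{\left(E,z \right)} = E z + 1 = 1 + E z$)
$n{\left(16,21 \right)} + g{\left(M,14 \right)} \left(-187\right) = - \frac{4}{16} + \left(1 - 126\right) \left(-187\right) = \left(-4\right) \frac{1}{16} + \left(1 - 126\right) \left(-187\right) = - \frac{1}{4} - -23375 = - \frac{1}{4} + 23375 = \frac{93499}{4}$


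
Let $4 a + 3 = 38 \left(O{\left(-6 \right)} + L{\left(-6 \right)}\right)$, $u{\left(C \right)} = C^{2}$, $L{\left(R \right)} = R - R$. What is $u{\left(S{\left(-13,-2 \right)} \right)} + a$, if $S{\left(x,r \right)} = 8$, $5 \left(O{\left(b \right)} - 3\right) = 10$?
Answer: $\frac{443}{4} \approx 110.75$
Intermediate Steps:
$O{\left(b \right)} = 5$ ($O{\left(b \right)} = 3 + \frac{1}{5} \cdot 10 = 3 + 2 = 5$)
$L{\left(R \right)} = 0$
$a = \frac{187}{4}$ ($a = - \frac{3}{4} + \frac{38 \left(5 + 0\right)}{4} = - \frac{3}{4} + \frac{38 \cdot 5}{4} = - \frac{3}{4} + \frac{1}{4} \cdot 190 = - \frac{3}{4} + \frac{95}{2} = \frac{187}{4} \approx 46.75$)
$u{\left(S{\left(-13,-2 \right)} \right)} + a = 8^{2} + \frac{187}{4} = 64 + \frac{187}{4} = \frac{443}{4}$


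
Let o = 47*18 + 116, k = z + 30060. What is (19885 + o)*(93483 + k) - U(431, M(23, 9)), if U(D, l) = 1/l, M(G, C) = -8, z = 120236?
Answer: 40656486505/8 ≈ 5.0821e+9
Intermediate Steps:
k = 150296 (k = 120236 + 30060 = 150296)
o = 962 (o = 846 + 116 = 962)
(19885 + o)*(93483 + k) - U(431, M(23, 9)) = (19885 + 962)*(93483 + 150296) - 1/(-8) = 20847*243779 - 1*(-⅛) = 5082060813 + ⅛ = 40656486505/8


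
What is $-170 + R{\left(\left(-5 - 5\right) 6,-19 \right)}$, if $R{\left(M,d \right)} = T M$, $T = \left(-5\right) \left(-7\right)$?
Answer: $-2270$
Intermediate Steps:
$T = 35$
$R{\left(M,d \right)} = 35 M$
$-170 + R{\left(\left(-5 - 5\right) 6,-19 \right)} = -170 + 35 \left(-5 - 5\right) 6 = -170 + 35 \left(\left(-10\right) 6\right) = -170 + 35 \left(-60\right) = -170 - 2100 = -2270$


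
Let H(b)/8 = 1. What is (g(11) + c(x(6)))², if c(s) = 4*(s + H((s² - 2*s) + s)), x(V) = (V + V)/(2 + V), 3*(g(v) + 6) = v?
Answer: 11449/9 ≈ 1272.1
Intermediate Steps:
g(v) = -6 + v/3
H(b) = 8 (H(b) = 8*1 = 8)
x(V) = 2*V/(2 + V) (x(V) = (2*V)/(2 + V) = 2*V/(2 + V))
c(s) = 32 + 4*s (c(s) = 4*(s + 8) = 4*(8 + s) = 32 + 4*s)
(g(11) + c(x(6)))² = ((-6 + (⅓)*11) + (32 + 4*(2*6/(2 + 6))))² = ((-6 + 11/3) + (32 + 4*(2*6/8)))² = (-7/3 + (32 + 4*(2*6*(⅛))))² = (-7/3 + (32 + 4*(3/2)))² = (-7/3 + (32 + 6))² = (-7/3 + 38)² = (107/3)² = 11449/9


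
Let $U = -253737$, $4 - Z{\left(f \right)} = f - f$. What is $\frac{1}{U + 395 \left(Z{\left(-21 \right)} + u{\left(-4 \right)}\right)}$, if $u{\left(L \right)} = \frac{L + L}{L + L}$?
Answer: $- \frac{1}{251762} \approx -3.972 \cdot 10^{-6}$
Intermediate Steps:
$Z{\left(f \right)} = 4$ ($Z{\left(f \right)} = 4 - \left(f - f\right) = 4 - 0 = 4 + 0 = 4$)
$u{\left(L \right)} = 1$ ($u{\left(L \right)} = \frac{2 L}{2 L} = 2 L \frac{1}{2 L} = 1$)
$\frac{1}{U + 395 \left(Z{\left(-21 \right)} + u{\left(-4 \right)}\right)} = \frac{1}{-253737 + 395 \left(4 + 1\right)} = \frac{1}{-253737 + 395 \cdot 5} = \frac{1}{-253737 + 1975} = \frac{1}{-251762} = - \frac{1}{251762}$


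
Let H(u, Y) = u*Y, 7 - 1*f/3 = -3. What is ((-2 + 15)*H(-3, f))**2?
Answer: 1368900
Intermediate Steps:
f = 30 (f = 21 - 3*(-3) = 21 + 9 = 30)
H(u, Y) = Y*u
((-2 + 15)*H(-3, f))**2 = ((-2 + 15)*(30*(-3)))**2 = (13*(-90))**2 = (-1170)**2 = 1368900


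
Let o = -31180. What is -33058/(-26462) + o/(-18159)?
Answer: 712692691/240261729 ≈ 2.9663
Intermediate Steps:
-33058/(-26462) + o/(-18159) = -33058/(-26462) - 31180/(-18159) = -33058*(-1/26462) - 31180*(-1/18159) = 16529/13231 + 31180/18159 = 712692691/240261729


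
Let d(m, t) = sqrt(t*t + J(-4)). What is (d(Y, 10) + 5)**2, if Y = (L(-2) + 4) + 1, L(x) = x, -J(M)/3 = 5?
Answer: (5 + sqrt(85))**2 ≈ 202.20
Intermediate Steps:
J(M) = -15 (J(M) = -3*5 = -15)
Y = 3 (Y = (-2 + 4) + 1 = 2 + 1 = 3)
d(m, t) = sqrt(-15 + t**2) (d(m, t) = sqrt(t*t - 15) = sqrt(t**2 - 15) = sqrt(-15 + t**2))
(d(Y, 10) + 5)**2 = (sqrt(-15 + 10**2) + 5)**2 = (sqrt(-15 + 100) + 5)**2 = (sqrt(85) + 5)**2 = (5 + sqrt(85))**2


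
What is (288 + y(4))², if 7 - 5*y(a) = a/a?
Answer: 2090916/25 ≈ 83637.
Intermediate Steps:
y(a) = 6/5 (y(a) = 7/5 - a/(5*a) = 7/5 - ⅕*1 = 7/5 - ⅕ = 6/5)
(288 + y(4))² = (288 + 6/5)² = (1446/5)² = 2090916/25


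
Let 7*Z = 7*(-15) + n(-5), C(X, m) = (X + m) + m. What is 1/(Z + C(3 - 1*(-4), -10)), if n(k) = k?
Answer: -7/201 ≈ -0.034826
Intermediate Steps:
C(X, m) = X + 2*m
Z = -110/7 (Z = (7*(-15) - 5)/7 = (-105 - 5)/7 = (1/7)*(-110) = -110/7 ≈ -15.714)
1/(Z + C(3 - 1*(-4), -10)) = 1/(-110/7 + ((3 - 1*(-4)) + 2*(-10))) = 1/(-110/7 + ((3 + 4) - 20)) = 1/(-110/7 + (7 - 20)) = 1/(-110/7 - 13) = 1/(-201/7) = -7/201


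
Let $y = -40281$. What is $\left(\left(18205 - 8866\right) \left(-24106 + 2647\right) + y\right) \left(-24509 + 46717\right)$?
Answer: $-4451502147456$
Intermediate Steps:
$\left(\left(18205 - 8866\right) \left(-24106 + 2647\right) + y\right) \left(-24509 + 46717\right) = \left(\left(18205 - 8866\right) \left(-24106 + 2647\right) - 40281\right) \left(-24509 + 46717\right) = \left(9339 \left(-21459\right) - 40281\right) 22208 = \left(-200405601 - 40281\right) 22208 = \left(-200445882\right) 22208 = -4451502147456$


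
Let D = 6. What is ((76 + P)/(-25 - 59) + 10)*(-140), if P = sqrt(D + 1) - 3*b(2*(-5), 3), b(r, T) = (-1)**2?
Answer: -3835/3 + 5*sqrt(7)/3 ≈ -1273.9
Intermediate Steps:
b(r, T) = 1
P = -3 + sqrt(7) (P = sqrt(6 + 1) - 3*1 = sqrt(7) - 3 = -3 + sqrt(7) ≈ -0.35425)
((76 + P)/(-25 - 59) + 10)*(-140) = ((76 + (-3 + sqrt(7)))/(-25 - 59) + 10)*(-140) = ((73 + sqrt(7))/(-84) + 10)*(-140) = ((73 + sqrt(7))*(-1/84) + 10)*(-140) = ((-73/84 - sqrt(7)/84) + 10)*(-140) = (767/84 - sqrt(7)/84)*(-140) = -3835/3 + 5*sqrt(7)/3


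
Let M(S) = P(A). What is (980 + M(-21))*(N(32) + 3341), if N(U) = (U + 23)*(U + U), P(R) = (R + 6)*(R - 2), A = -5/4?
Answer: 105885813/16 ≈ 6.6179e+6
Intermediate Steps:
A = -5/4 (A = -5*1/4 = -5/4 ≈ -1.2500)
P(R) = (-2 + R)*(6 + R) (P(R) = (6 + R)*(-2 + R) = (-2 + R)*(6 + R))
M(S) = -247/16 (M(S) = -12 + (-5/4)**2 + 4*(-5/4) = -12 + 25/16 - 5 = -247/16)
N(U) = 2*U*(23 + U) (N(U) = (23 + U)*(2*U) = 2*U*(23 + U))
(980 + M(-21))*(N(32) + 3341) = (980 - 247/16)*(2*32*(23 + 32) + 3341) = 15433*(2*32*55 + 3341)/16 = 15433*(3520 + 3341)/16 = (15433/16)*6861 = 105885813/16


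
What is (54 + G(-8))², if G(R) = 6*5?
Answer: 7056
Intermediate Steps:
G(R) = 30
(54 + G(-8))² = (54 + 30)² = 84² = 7056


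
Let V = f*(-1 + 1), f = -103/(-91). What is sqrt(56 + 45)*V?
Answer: 0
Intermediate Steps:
f = 103/91 (f = -103*(-1/91) = 103/91 ≈ 1.1319)
V = 0 (V = 103*(-1 + 1)/91 = (103/91)*0 = 0)
sqrt(56 + 45)*V = sqrt(56 + 45)*0 = sqrt(101)*0 = 0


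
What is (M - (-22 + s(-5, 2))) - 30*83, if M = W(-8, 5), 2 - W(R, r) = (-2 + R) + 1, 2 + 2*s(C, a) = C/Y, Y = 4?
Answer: -19643/8 ≈ -2455.4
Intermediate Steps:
s(C, a) = -1 + C/8 (s(C, a) = -1 + (C/4)/2 = -1 + C/8)
W(R, r) = 3 - R (W(R, r) = 2 - ((-2 + R) + 1) = 2 - (-1 + R) = 2 + (1 - R) = 3 - R)
M = 11 (M = 3 - 1*(-8) = 3 + 8 = 11)
(M - (-22 + s(-5, 2))) - 30*83 = (11 - (-22 + (-1 + (⅛)*(-5)))) - 30*83 = (11 - (-22 + (-1 - 5/8))) - 2490 = (11 - (-22 - 13/8)) - 2490 = (11 - 1*(-189/8)) - 2490 = (11 + 189/8) - 2490 = 277/8 - 2490 = -19643/8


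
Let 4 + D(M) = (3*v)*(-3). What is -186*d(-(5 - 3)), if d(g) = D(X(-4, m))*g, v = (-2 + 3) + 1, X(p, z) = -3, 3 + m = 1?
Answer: -8184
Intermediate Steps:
m = -2 (m = -3 + 1 = -2)
v = 2 (v = 1 + 1 = 2)
D(M) = -22 (D(M) = -4 + (3*2)*(-3) = -4 + 6*(-3) = -4 - 18 = -22)
d(g) = -22*g
-186*d(-(5 - 3)) = -(-4092)*(-(5 - 3)) = -(-4092)*(-1*2) = -(-4092)*(-2) = -186*44 = -8184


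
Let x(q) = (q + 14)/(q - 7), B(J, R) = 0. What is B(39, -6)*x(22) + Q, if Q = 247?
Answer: 247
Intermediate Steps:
x(q) = (14 + q)/(-7 + q)
B(39, -6)*x(22) + Q = 0*((14 + 22)/(-7 + 22)) + 247 = 0*(36/15) + 247 = 0*((1/15)*36) + 247 = 0*(12/5) + 247 = 0 + 247 = 247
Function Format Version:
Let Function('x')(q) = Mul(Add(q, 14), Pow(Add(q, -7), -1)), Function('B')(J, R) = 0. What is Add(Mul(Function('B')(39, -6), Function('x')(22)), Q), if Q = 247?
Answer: 247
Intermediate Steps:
Function('x')(q) = Mul(Pow(Add(-7, q), -1), Add(14, q)) (Function('x')(q) = Mul(Add(14, q), Pow(Add(-7, q), -1)) = Mul(Pow(Add(-7, q), -1), Add(14, q)))
Add(Mul(Function('B')(39, -6), Function('x')(22)), Q) = Add(Mul(0, Mul(Pow(Add(-7, 22), -1), Add(14, 22))), 247) = Add(Mul(0, Mul(Pow(15, -1), 36)), 247) = Add(Mul(0, Mul(Rational(1, 15), 36)), 247) = Add(Mul(0, Rational(12, 5)), 247) = Add(0, 247) = 247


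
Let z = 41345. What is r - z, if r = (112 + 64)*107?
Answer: -22513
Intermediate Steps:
r = 18832 (r = 176*107 = 18832)
r - z = 18832 - 1*41345 = 18832 - 41345 = -22513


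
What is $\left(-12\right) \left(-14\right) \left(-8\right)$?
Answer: $-1344$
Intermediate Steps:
$\left(-12\right) \left(-14\right) \left(-8\right) = 168 \left(-8\right) = -1344$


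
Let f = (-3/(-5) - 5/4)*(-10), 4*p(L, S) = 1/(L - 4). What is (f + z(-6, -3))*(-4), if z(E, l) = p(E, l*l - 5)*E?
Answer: -133/5 ≈ -26.600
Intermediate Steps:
p(L, S) = 1/(4*(-4 + L)) (p(L, S) = 1/(4*(L - 4)) = 1/(4*(-4 + L)))
z(E, l) = E/(4*(-4 + E)) (z(E, l) = (1/(4*(-4 + E)))*E = E/(4*(-4 + E)))
f = 13/2 (f = (-3*(-⅕) - 5*¼)*(-10) = (⅗ - 5/4)*(-10) = -13/20*(-10) = 13/2 ≈ 6.5000)
(f + z(-6, -3))*(-4) = (13/2 + (¼)*(-6)/(-4 - 6))*(-4) = (13/2 + (¼)*(-6)/(-10))*(-4) = (13/2 + (¼)*(-6)*(-⅒))*(-4) = (13/2 + 3/20)*(-4) = (133/20)*(-4) = -133/5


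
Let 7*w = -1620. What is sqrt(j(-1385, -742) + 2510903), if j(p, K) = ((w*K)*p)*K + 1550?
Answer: sqrt(176474004853) ≈ 4.2009e+5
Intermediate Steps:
w = -1620/7 (w = (1/7)*(-1620) = -1620/7 ≈ -231.43)
j(p, K) = 1550 - 1620*p*K**2/7 (j(p, K) = ((-1620*K/7)*p)*K + 1550 = (-1620*K*p/7)*K + 1550 = -1620*p*K**2/7 + 1550 = 1550 - 1620*p*K**2/7)
sqrt(j(-1385, -742) + 2510903) = sqrt((1550 - 1620/7*(-1385)*(-742)**2) + 2510903) = sqrt((1550 - 1620/7*(-1385)*550564) + 2510903) = sqrt((1550 + 176471492400) + 2510903) = sqrt(176471493950 + 2510903) = sqrt(176474004853)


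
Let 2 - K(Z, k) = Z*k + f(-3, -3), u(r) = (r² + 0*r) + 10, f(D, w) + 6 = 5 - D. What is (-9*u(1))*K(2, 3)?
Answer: 594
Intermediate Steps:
f(D, w) = -1 - D (f(D, w) = -6 + (5 - D) = -1 - D)
u(r) = 10 + r² (u(r) = (r² + 0) + 10 = r² + 10 = 10 + r²)
K(Z, k) = -Z*k (K(Z, k) = 2 - (Z*k + (-1 - 1*(-3))) = 2 - (Z*k + (-1 + 3)) = 2 - (Z*k + 2) = 2 - (2 + Z*k) = 2 + (-2 - Z*k) = -Z*k)
(-9*u(1))*K(2, 3) = (-9*(10 + 1²))*(-1*2*3) = -9*(10 + 1)*(-6) = -9*11*(-6) = -99*(-6) = 594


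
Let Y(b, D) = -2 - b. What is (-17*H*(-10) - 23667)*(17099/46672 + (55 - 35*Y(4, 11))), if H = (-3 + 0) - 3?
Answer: -305752913973/46672 ≈ -6.5511e+6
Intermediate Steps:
H = -6 (H = -3 - 3 = -6)
(-17*H*(-10) - 23667)*(17099/46672 + (55 - 35*Y(4, 11))) = (-17*(-6)*(-10) - 23667)*(17099/46672 + (55 - 35*(-2 - 1*4))) = (102*(-10) - 23667)*(17099*(1/46672) + (55 - 35*(-2 - 4))) = (-1020 - 23667)*(17099/46672 + (55 - 35*(-6))) = -24687*(17099/46672 + (55 + 210)) = -24687*(17099/46672 + 265) = -24687*12385179/46672 = -305752913973/46672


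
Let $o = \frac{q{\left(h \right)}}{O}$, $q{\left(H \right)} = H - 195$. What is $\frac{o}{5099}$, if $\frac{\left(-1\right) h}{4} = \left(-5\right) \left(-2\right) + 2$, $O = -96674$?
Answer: $\frac{243}{492940726} \approx 4.9296 \cdot 10^{-7}$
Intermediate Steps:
$h = -48$ ($h = - 4 \left(\left(-5\right) \left(-2\right) + 2\right) = - 4 \left(10 + 2\right) = \left(-4\right) 12 = -48$)
$q{\left(H \right)} = -195 + H$
$o = \frac{243}{96674}$ ($o = \frac{-195 - 48}{-96674} = \left(-243\right) \left(- \frac{1}{96674}\right) = \frac{243}{96674} \approx 0.0025136$)
$\frac{o}{5099} = \frac{243}{96674 \cdot 5099} = \frac{243}{96674} \cdot \frac{1}{5099} = \frac{243}{492940726}$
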